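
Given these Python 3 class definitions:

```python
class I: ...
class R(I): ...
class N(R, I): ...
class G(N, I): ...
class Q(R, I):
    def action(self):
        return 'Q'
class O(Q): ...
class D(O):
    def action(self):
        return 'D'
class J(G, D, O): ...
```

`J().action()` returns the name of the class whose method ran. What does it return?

L[J] = J + merge(L[G], L[D], L[O], [G D O])
  take G:  [G N R I object] + [D O Q R I object] + [O Q R I object] + [G D O]
  take N:  [N R I object] + [D O Q R I object] + [O Q R I object] + [D O]
  take D:  [R I object] + [D O Q R I object] + [O Q R I object] + [D O]
  take O:  [R I object] + [O Q R I object] + [O Q R I object] + [O]
  take Q:  [R I object] + [Q R I object] + [Q R I object]
  take R:  [R I object] + [R I object] + [R I object]
  take I:  [I object] + [I object] + [I object]
  take object:  [object] + [object] + [object]
MRO: J G N D O Q R I object
action is defined in: D, Q. First along the MRO is D.

D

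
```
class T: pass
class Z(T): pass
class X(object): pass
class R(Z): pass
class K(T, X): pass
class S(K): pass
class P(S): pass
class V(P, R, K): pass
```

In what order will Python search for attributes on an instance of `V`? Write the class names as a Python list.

[V, P, S, R, K, Z, T, X, object]

L[V] = V + merge(L[P], L[R], L[K], [P R K])
  take P:  [P S K T X object] + [R Z T object] + [K T X object] + [P R K]
  take S:  [S K T X object] + [R Z T object] + [K T X object] + [R K]
  take R:  [K T X object] + [R Z T object] + [K T X object] + [R K]
  take K:  [K T X object] + [Z T object] + [K T X object] + [K]
  take Z:  [T X object] + [Z T object] + [T X object]
  take T:  [T X object] + [T object] + [T X object]
  take X:  [X object] + [object] + [X object]
  take object:  [object] + [object] + [object]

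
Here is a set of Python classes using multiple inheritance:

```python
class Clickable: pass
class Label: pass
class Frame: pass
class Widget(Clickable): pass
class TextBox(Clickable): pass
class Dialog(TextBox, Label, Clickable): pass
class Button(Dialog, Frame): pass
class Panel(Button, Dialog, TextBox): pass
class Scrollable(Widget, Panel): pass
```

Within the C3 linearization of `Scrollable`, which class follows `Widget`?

L[Scrollable] = Scrollable + merge(L[Widget], L[Panel], [Widget Panel])
  take Widget:  [Widget Clickable object] + [Panel Button Dialog TextBox Label Clickable Frame object] + [Widget Panel]
  take Panel:  [Clickable object] + [Panel Button Dialog TextBox Label Clickable Frame object] + [Panel]
  take Button:  [Clickable object] + [Button Dialog TextBox Label Clickable Frame object]
  take Dialog:  [Clickable object] + [Dialog TextBox Label Clickable Frame object]
  take TextBox:  [Clickable object] + [TextBox Label Clickable Frame object]
  take Label:  [Clickable object] + [Label Clickable Frame object]
  take Clickable:  [Clickable object] + [Clickable Frame object]
  take Frame:  [object] + [Frame object]
  take object:  [object] + [object]
MRO: Scrollable Widget Panel Button Dialog TextBox Label Clickable Frame object
Widget is at position 1; next is Panel.

Panel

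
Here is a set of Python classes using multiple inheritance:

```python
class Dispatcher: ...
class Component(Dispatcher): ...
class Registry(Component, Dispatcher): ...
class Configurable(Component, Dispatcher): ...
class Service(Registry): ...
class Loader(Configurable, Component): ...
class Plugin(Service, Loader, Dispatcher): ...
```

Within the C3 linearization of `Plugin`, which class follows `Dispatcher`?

object

L[Plugin] = Plugin + merge(L[Service], L[Loader], L[Dispatcher], [Service Loader Dispatcher])
  take Service:  [Service Registry Component Dispatcher object] + [Loader Configurable Component Dispatcher object] + [Dispatcher object] + [Service Loader Dispatcher]
  take Registry:  [Registry Component Dispatcher object] + [Loader Configurable Component Dispatcher object] + [Dispatcher object] + [Loader Dispatcher]
  take Loader:  [Component Dispatcher object] + [Loader Configurable Component Dispatcher object] + [Dispatcher object] + [Loader Dispatcher]
  take Configurable:  [Component Dispatcher object] + [Configurable Component Dispatcher object] + [Dispatcher object] + [Dispatcher]
  take Component:  [Component Dispatcher object] + [Component Dispatcher object] + [Dispatcher object] + [Dispatcher]
  take Dispatcher:  [Dispatcher object] + [Dispatcher object] + [Dispatcher object] + [Dispatcher]
  take object:  [object] + [object] + [object]
MRO: Plugin Service Registry Loader Configurable Component Dispatcher object
Dispatcher is at position 6; next is object.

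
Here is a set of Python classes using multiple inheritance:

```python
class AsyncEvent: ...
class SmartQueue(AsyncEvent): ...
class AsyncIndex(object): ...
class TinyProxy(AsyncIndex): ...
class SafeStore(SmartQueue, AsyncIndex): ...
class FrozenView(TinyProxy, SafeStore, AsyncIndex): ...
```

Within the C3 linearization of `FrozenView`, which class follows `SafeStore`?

L[FrozenView] = FrozenView + merge(L[TinyProxy], L[SafeStore], L[AsyncIndex], [TinyProxy SafeStore AsyncIndex])
  take TinyProxy:  [TinyProxy AsyncIndex object] + [SafeStore SmartQueue AsyncEvent AsyncIndex object] + [AsyncIndex object] + [TinyProxy SafeStore AsyncIndex]
  take SafeStore:  [AsyncIndex object] + [SafeStore SmartQueue AsyncEvent AsyncIndex object] + [AsyncIndex object] + [SafeStore AsyncIndex]
  take SmartQueue:  [AsyncIndex object] + [SmartQueue AsyncEvent AsyncIndex object] + [AsyncIndex object] + [AsyncIndex]
  take AsyncEvent:  [AsyncIndex object] + [AsyncEvent AsyncIndex object] + [AsyncIndex object] + [AsyncIndex]
  take AsyncIndex:  [AsyncIndex object] + [AsyncIndex object] + [AsyncIndex object] + [AsyncIndex]
  take object:  [object] + [object] + [object]
MRO: FrozenView TinyProxy SafeStore SmartQueue AsyncEvent AsyncIndex object
SafeStore is at position 2; next is SmartQueue.

SmartQueue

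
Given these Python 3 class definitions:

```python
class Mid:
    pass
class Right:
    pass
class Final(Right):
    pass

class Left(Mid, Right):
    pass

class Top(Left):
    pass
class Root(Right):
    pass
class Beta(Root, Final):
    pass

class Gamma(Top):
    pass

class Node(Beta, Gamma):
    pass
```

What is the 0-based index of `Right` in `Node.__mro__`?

L[Node] = Node + merge(L[Beta], L[Gamma], [Beta Gamma])
  take Beta:  [Beta Root Final Right object] + [Gamma Top Left Mid Right object] + [Beta Gamma]
  take Root:  [Root Final Right object] + [Gamma Top Left Mid Right object] + [Gamma]
  take Final:  [Final Right object] + [Gamma Top Left Mid Right object] + [Gamma]
  take Gamma:  [Right object] + [Gamma Top Left Mid Right object] + [Gamma]
  take Top:  [Right object] + [Top Left Mid Right object]
  take Left:  [Right object] + [Left Mid Right object]
  take Mid:  [Right object] + [Mid Right object]
  take Right:  [Right object] + [Right object]
  take object:  [object] + [object]
MRO: Node Beta Root Final Gamma Top Left Mid Right object
Right sits at index 8.

8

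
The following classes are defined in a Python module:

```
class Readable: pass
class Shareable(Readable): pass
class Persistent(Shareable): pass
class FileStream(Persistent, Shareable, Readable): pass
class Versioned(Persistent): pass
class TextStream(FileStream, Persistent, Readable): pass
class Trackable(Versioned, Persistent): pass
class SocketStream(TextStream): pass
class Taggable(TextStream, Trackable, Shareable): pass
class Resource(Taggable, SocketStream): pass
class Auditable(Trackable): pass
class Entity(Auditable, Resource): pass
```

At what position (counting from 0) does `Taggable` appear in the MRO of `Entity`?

L[Entity] = Entity + merge(L[Auditable], L[Resource], [Auditable Resource])
  take Auditable:  [Auditable Trackable Versioned Persistent Shareable Readable object] + [Resource Taggable SocketStream TextStream FileStream Trackable Versioned Persistent Shareable Readable object] + [Auditable Resource]
  take Resource:  [Trackable Versioned Persistent Shareable Readable object] + [Resource Taggable SocketStream TextStream FileStream Trackable Versioned Persistent Shareable Readable object] + [Resource]
  take Taggable:  [Trackable Versioned Persistent Shareable Readable object] + [Taggable SocketStream TextStream FileStream Trackable Versioned Persistent Shareable Readable object]
  take SocketStream:  [Trackable Versioned Persistent Shareable Readable object] + [SocketStream TextStream FileStream Trackable Versioned Persistent Shareable Readable object]
  take TextStream:  [Trackable Versioned Persistent Shareable Readable object] + [TextStream FileStream Trackable Versioned Persistent Shareable Readable object]
  take FileStream:  [Trackable Versioned Persistent Shareable Readable object] + [FileStream Trackable Versioned Persistent Shareable Readable object]
  take Trackable:  [Trackable Versioned Persistent Shareable Readable object] + [Trackable Versioned Persistent Shareable Readable object]
  take Versioned:  [Versioned Persistent Shareable Readable object] + [Versioned Persistent Shareable Readable object]
  take Persistent:  [Persistent Shareable Readable object] + [Persistent Shareable Readable object]
  take Shareable:  [Shareable Readable object] + [Shareable Readable object]
  take Readable:  [Readable object] + [Readable object]
  take object:  [object] + [object]
MRO: Entity Auditable Resource Taggable SocketStream TextStream FileStream Trackable Versioned Persistent Shareable Readable object
Taggable sits at index 3.

3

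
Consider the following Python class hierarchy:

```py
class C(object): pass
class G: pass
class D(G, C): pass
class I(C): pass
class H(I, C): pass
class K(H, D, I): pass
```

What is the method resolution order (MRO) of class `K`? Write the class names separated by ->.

L[K] = K + merge(L[H], L[D], L[I], [H D I])
  take H:  [H I C object] + [D G C object] + [I C object] + [H D I]
  take D:  [I C object] + [D G C object] + [I C object] + [D I]
  take I:  [I C object] + [G C object] + [I C object] + [I]
  take G:  [C object] + [G C object] + [C object]
  take C:  [C object] + [C object] + [C object]
  take object:  [object] + [object] + [object]

K -> H -> D -> I -> G -> C -> object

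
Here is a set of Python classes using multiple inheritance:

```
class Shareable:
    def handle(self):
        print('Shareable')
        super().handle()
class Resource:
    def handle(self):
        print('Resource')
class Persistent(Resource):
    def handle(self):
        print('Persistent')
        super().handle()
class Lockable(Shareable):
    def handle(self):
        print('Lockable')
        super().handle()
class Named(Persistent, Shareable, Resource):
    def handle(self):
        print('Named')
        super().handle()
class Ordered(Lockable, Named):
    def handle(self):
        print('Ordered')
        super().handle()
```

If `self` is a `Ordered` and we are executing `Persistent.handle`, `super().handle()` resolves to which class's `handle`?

L[Ordered] = Ordered + merge(L[Lockable], L[Named], [Lockable Named])
  take Lockable:  [Lockable Shareable object] + [Named Persistent Shareable Resource object] + [Lockable Named]
  take Named:  [Shareable object] + [Named Persistent Shareable Resource object] + [Named]
  take Persistent:  [Shareable object] + [Persistent Shareable Resource object]
  take Shareable:  [Shareable object] + [Shareable Resource object]
  take Resource:  [object] + [Resource object]
  take object:  [object] + [object]
MRO: Ordered Lockable Named Persistent Shareable Resource object
super() in Persistent.handle on a Ordered instance goes to the class after Persistent in Ordered's MRO: Shareable.

Shareable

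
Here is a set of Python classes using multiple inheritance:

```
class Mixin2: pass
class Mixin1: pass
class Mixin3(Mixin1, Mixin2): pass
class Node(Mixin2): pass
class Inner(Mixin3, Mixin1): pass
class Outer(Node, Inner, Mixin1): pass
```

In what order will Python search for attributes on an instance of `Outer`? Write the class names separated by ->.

L[Outer] = Outer + merge(L[Node], L[Inner], L[Mixin1], [Node Inner Mixin1])
  take Node:  [Node Mixin2 object] + [Inner Mixin3 Mixin1 Mixin2 object] + [Mixin1 object] + [Node Inner Mixin1]
  take Inner:  [Mixin2 object] + [Inner Mixin3 Mixin1 Mixin2 object] + [Mixin1 object] + [Inner Mixin1]
  take Mixin3:  [Mixin2 object] + [Mixin3 Mixin1 Mixin2 object] + [Mixin1 object] + [Mixin1]
  take Mixin1:  [Mixin2 object] + [Mixin1 Mixin2 object] + [Mixin1 object] + [Mixin1]
  take Mixin2:  [Mixin2 object] + [Mixin2 object] + [object]
  take object:  [object] + [object] + [object]

Outer -> Node -> Inner -> Mixin3 -> Mixin1 -> Mixin2 -> object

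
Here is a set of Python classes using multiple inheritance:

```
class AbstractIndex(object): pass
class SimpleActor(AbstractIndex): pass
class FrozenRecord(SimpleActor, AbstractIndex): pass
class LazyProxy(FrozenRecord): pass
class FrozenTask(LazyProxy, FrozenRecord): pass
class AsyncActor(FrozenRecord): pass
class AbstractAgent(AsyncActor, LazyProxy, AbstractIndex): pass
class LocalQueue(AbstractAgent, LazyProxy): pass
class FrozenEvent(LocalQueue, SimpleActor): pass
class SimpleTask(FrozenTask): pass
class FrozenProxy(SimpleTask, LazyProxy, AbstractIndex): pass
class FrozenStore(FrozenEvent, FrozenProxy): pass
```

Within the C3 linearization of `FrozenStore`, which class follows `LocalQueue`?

L[FrozenStore] = FrozenStore + merge(L[FrozenEvent], L[FrozenProxy], [FrozenEvent FrozenProxy])
  take FrozenEvent:  [FrozenEvent LocalQueue AbstractAgent AsyncActor LazyProxy FrozenRecord SimpleActor AbstractIndex object] + [FrozenProxy SimpleTask FrozenTask LazyProxy FrozenRecord SimpleActor AbstractIndex object] + [FrozenEvent FrozenProxy]
  take LocalQueue:  [LocalQueue AbstractAgent AsyncActor LazyProxy FrozenRecord SimpleActor AbstractIndex object] + [FrozenProxy SimpleTask FrozenTask LazyProxy FrozenRecord SimpleActor AbstractIndex object] + [FrozenProxy]
  take AbstractAgent:  [AbstractAgent AsyncActor LazyProxy FrozenRecord SimpleActor AbstractIndex object] + [FrozenProxy SimpleTask FrozenTask LazyProxy FrozenRecord SimpleActor AbstractIndex object] + [FrozenProxy]
  take AsyncActor:  [AsyncActor LazyProxy FrozenRecord SimpleActor AbstractIndex object] + [FrozenProxy SimpleTask FrozenTask LazyProxy FrozenRecord SimpleActor AbstractIndex object] + [FrozenProxy]
  take FrozenProxy:  [LazyProxy FrozenRecord SimpleActor AbstractIndex object] + [FrozenProxy SimpleTask FrozenTask LazyProxy FrozenRecord SimpleActor AbstractIndex object] + [FrozenProxy]
  take SimpleTask:  [LazyProxy FrozenRecord SimpleActor AbstractIndex object] + [SimpleTask FrozenTask LazyProxy FrozenRecord SimpleActor AbstractIndex object]
  take FrozenTask:  [LazyProxy FrozenRecord SimpleActor AbstractIndex object] + [FrozenTask LazyProxy FrozenRecord SimpleActor AbstractIndex object]
  take LazyProxy:  [LazyProxy FrozenRecord SimpleActor AbstractIndex object] + [LazyProxy FrozenRecord SimpleActor AbstractIndex object]
  take FrozenRecord:  [FrozenRecord SimpleActor AbstractIndex object] + [FrozenRecord SimpleActor AbstractIndex object]
  take SimpleActor:  [SimpleActor AbstractIndex object] + [SimpleActor AbstractIndex object]
  take AbstractIndex:  [AbstractIndex object] + [AbstractIndex object]
  take object:  [object] + [object]
MRO: FrozenStore FrozenEvent LocalQueue AbstractAgent AsyncActor FrozenProxy SimpleTask FrozenTask LazyProxy FrozenRecord SimpleActor AbstractIndex object
LocalQueue is at position 2; next is AbstractAgent.

AbstractAgent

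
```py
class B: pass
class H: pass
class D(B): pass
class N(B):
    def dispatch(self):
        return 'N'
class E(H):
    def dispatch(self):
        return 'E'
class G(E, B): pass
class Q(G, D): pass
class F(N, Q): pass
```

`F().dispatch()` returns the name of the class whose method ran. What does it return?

L[F] = F + merge(L[N], L[Q], [N Q])
  take N:  [N B object] + [Q G E H D B object] + [N Q]
  take Q:  [B object] + [Q G E H D B object] + [Q]
  take G:  [B object] + [G E H D B object]
  take E:  [B object] + [E H D B object]
  take H:  [B object] + [H D B object]
  take D:  [B object] + [D B object]
  take B:  [B object] + [B object]
  take object:  [object] + [object]
MRO: F N Q G E H D B object
dispatch is defined in: E, N. First along the MRO is N.

N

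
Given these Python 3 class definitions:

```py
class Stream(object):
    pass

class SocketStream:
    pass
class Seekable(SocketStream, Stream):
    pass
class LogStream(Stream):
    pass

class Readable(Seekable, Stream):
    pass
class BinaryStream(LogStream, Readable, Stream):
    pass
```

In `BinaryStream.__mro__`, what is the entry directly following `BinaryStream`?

L[BinaryStream] = BinaryStream + merge(L[LogStream], L[Readable], L[Stream], [LogStream Readable Stream])
  take LogStream:  [LogStream Stream object] + [Readable Seekable SocketStream Stream object] + [Stream object] + [LogStream Readable Stream]
  take Readable:  [Stream object] + [Readable Seekable SocketStream Stream object] + [Stream object] + [Readable Stream]
  take Seekable:  [Stream object] + [Seekable SocketStream Stream object] + [Stream object] + [Stream]
  take SocketStream:  [Stream object] + [SocketStream Stream object] + [Stream object] + [Stream]
  take Stream:  [Stream object] + [Stream object] + [Stream object] + [Stream]
  take object:  [object] + [object] + [object]
MRO: BinaryStream LogStream Readable Seekable SocketStream Stream object
BinaryStream is at position 0; next is LogStream.

LogStream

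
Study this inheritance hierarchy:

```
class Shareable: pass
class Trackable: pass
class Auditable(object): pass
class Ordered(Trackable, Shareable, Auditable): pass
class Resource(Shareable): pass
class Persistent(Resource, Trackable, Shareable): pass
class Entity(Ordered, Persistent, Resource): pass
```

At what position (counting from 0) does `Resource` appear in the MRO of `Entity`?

L[Entity] = Entity + merge(L[Ordered], L[Persistent], L[Resource], [Ordered Persistent Resource])
  take Ordered:  [Ordered Trackable Shareable Auditable object] + [Persistent Resource Trackable Shareable object] + [Resource Shareable object] + [Ordered Persistent Resource]
  take Persistent:  [Trackable Shareable Auditable object] + [Persistent Resource Trackable Shareable object] + [Resource Shareable object] + [Persistent Resource]
  take Resource:  [Trackable Shareable Auditable object] + [Resource Trackable Shareable object] + [Resource Shareable object] + [Resource]
  take Trackable:  [Trackable Shareable Auditable object] + [Trackable Shareable object] + [Shareable object]
  take Shareable:  [Shareable Auditable object] + [Shareable object] + [Shareable object]
  take Auditable:  [Auditable object] + [object] + [object]
  take object:  [object] + [object] + [object]
MRO: Entity Ordered Persistent Resource Trackable Shareable Auditable object
Resource sits at index 3.

3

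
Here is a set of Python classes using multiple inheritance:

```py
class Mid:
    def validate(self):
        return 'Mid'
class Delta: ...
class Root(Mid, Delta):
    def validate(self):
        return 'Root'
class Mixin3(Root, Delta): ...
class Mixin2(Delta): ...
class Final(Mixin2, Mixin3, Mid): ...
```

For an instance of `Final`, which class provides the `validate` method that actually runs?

L[Final] = Final + merge(L[Mixin2], L[Mixin3], L[Mid], [Mixin2 Mixin3 Mid])
  take Mixin2:  [Mixin2 Delta object] + [Mixin3 Root Mid Delta object] + [Mid object] + [Mixin2 Mixin3 Mid]
  take Mixin3:  [Delta object] + [Mixin3 Root Mid Delta object] + [Mid object] + [Mixin3 Mid]
  take Root:  [Delta object] + [Root Mid Delta object] + [Mid object] + [Mid]
  take Mid:  [Delta object] + [Mid Delta object] + [Mid object] + [Mid]
  take Delta:  [Delta object] + [Delta object] + [object]
  take object:  [object] + [object] + [object]
MRO: Final Mixin2 Mixin3 Root Mid Delta object
validate is defined in: Mid, Root. First along the MRO is Root.

Root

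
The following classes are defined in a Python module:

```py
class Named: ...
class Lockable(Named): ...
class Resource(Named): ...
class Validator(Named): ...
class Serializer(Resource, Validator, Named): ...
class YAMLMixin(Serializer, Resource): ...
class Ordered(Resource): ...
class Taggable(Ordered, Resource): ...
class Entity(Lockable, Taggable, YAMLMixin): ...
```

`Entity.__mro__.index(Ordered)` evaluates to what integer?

L[Entity] = Entity + merge(L[Lockable], L[Taggable], L[YAMLMixin], [Lockable Taggable YAMLMixin])
  take Lockable:  [Lockable Named object] + [Taggable Ordered Resource Named object] + [YAMLMixin Serializer Resource Validator Named object] + [Lockable Taggable YAMLMixin]
  take Taggable:  [Named object] + [Taggable Ordered Resource Named object] + [YAMLMixin Serializer Resource Validator Named object] + [Taggable YAMLMixin]
  take Ordered:  [Named object] + [Ordered Resource Named object] + [YAMLMixin Serializer Resource Validator Named object] + [YAMLMixin]
  take YAMLMixin:  [Named object] + [Resource Named object] + [YAMLMixin Serializer Resource Validator Named object] + [YAMLMixin]
  take Serializer:  [Named object] + [Resource Named object] + [Serializer Resource Validator Named object]
  take Resource:  [Named object] + [Resource Named object] + [Resource Validator Named object]
  take Validator:  [Named object] + [Named object] + [Validator Named object]
  take Named:  [Named object] + [Named object] + [Named object]
  take object:  [object] + [object] + [object]
MRO: Entity Lockable Taggable Ordered YAMLMixin Serializer Resource Validator Named object
Ordered sits at index 3.

3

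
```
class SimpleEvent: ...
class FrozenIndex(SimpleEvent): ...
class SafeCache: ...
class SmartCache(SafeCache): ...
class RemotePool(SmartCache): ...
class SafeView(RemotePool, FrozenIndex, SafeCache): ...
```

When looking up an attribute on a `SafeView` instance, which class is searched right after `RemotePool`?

SmartCache

L[SafeView] = SafeView + merge(L[RemotePool], L[FrozenIndex], L[SafeCache], [RemotePool FrozenIndex SafeCache])
  take RemotePool:  [RemotePool SmartCache SafeCache object] + [FrozenIndex SimpleEvent object] + [SafeCache object] + [RemotePool FrozenIndex SafeCache]
  take SmartCache:  [SmartCache SafeCache object] + [FrozenIndex SimpleEvent object] + [SafeCache object] + [FrozenIndex SafeCache]
  take FrozenIndex:  [SafeCache object] + [FrozenIndex SimpleEvent object] + [SafeCache object] + [FrozenIndex SafeCache]
  take SafeCache:  [SafeCache object] + [SimpleEvent object] + [SafeCache object] + [SafeCache]
  take SimpleEvent:  [object] + [SimpleEvent object] + [object]
  take object:  [object] + [object] + [object]
MRO: SafeView RemotePool SmartCache FrozenIndex SafeCache SimpleEvent object
RemotePool is at position 1; next is SmartCache.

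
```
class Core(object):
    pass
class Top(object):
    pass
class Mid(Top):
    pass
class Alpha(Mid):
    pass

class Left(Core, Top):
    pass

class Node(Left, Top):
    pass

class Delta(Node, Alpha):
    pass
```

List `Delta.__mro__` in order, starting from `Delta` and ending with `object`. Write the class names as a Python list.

[Delta, Node, Left, Core, Alpha, Mid, Top, object]

L[Delta] = Delta + merge(L[Node], L[Alpha], [Node Alpha])
  take Node:  [Node Left Core Top object] + [Alpha Mid Top object] + [Node Alpha]
  take Left:  [Left Core Top object] + [Alpha Mid Top object] + [Alpha]
  take Core:  [Core Top object] + [Alpha Mid Top object] + [Alpha]
  take Alpha:  [Top object] + [Alpha Mid Top object] + [Alpha]
  take Mid:  [Top object] + [Mid Top object]
  take Top:  [Top object] + [Top object]
  take object:  [object] + [object]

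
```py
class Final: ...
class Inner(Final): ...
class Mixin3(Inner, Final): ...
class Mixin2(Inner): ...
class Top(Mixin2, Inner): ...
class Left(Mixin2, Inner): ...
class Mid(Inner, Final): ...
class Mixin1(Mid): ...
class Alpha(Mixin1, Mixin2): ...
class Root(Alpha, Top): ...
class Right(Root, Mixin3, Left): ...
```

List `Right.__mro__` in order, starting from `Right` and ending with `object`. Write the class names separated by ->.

Right -> Root -> Alpha -> Mixin1 -> Mid -> Top -> Mixin3 -> Left -> Mixin2 -> Inner -> Final -> object

L[Right] = Right + merge(L[Root], L[Mixin3], L[Left], [Root Mixin3 Left])
  take Root:  [Root Alpha Mixin1 Mid Top Mixin2 Inner Final object] + [Mixin3 Inner Final object] + [Left Mixin2 Inner Final object] + [Root Mixin3 Left]
  take Alpha:  [Alpha Mixin1 Mid Top Mixin2 Inner Final object] + [Mixin3 Inner Final object] + [Left Mixin2 Inner Final object] + [Mixin3 Left]
  take Mixin1:  [Mixin1 Mid Top Mixin2 Inner Final object] + [Mixin3 Inner Final object] + [Left Mixin2 Inner Final object] + [Mixin3 Left]
  take Mid:  [Mid Top Mixin2 Inner Final object] + [Mixin3 Inner Final object] + [Left Mixin2 Inner Final object] + [Mixin3 Left]
  take Top:  [Top Mixin2 Inner Final object] + [Mixin3 Inner Final object] + [Left Mixin2 Inner Final object] + [Mixin3 Left]
  take Mixin3:  [Mixin2 Inner Final object] + [Mixin3 Inner Final object] + [Left Mixin2 Inner Final object] + [Mixin3 Left]
  take Left:  [Mixin2 Inner Final object] + [Inner Final object] + [Left Mixin2 Inner Final object] + [Left]
  take Mixin2:  [Mixin2 Inner Final object] + [Inner Final object] + [Mixin2 Inner Final object]
  take Inner:  [Inner Final object] + [Inner Final object] + [Inner Final object]
  take Final:  [Final object] + [Final object] + [Final object]
  take object:  [object] + [object] + [object]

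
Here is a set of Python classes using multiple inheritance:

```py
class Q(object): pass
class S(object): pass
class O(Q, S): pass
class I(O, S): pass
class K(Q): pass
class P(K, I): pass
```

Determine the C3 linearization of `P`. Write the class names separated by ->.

L[P] = P + merge(L[K], L[I], [K I])
  take K:  [K Q object] + [I O Q S object] + [K I]
  take I:  [Q object] + [I O Q S object] + [I]
  take O:  [Q object] + [O Q S object]
  take Q:  [Q object] + [Q S object]
  take S:  [object] + [S object]
  take object:  [object] + [object]

P -> K -> I -> O -> Q -> S -> object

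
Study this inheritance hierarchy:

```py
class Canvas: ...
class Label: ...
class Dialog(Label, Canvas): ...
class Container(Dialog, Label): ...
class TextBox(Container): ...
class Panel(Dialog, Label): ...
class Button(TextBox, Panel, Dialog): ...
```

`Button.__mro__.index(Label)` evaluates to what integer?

L[Button] = Button + merge(L[TextBox], L[Panel], L[Dialog], [TextBox Panel Dialog])
  take TextBox:  [TextBox Container Dialog Label Canvas object] + [Panel Dialog Label Canvas object] + [Dialog Label Canvas object] + [TextBox Panel Dialog]
  take Container:  [Container Dialog Label Canvas object] + [Panel Dialog Label Canvas object] + [Dialog Label Canvas object] + [Panel Dialog]
  take Panel:  [Dialog Label Canvas object] + [Panel Dialog Label Canvas object] + [Dialog Label Canvas object] + [Panel Dialog]
  take Dialog:  [Dialog Label Canvas object] + [Dialog Label Canvas object] + [Dialog Label Canvas object] + [Dialog]
  take Label:  [Label Canvas object] + [Label Canvas object] + [Label Canvas object]
  take Canvas:  [Canvas object] + [Canvas object] + [Canvas object]
  take object:  [object] + [object] + [object]
MRO: Button TextBox Container Panel Dialog Label Canvas object
Label sits at index 5.

5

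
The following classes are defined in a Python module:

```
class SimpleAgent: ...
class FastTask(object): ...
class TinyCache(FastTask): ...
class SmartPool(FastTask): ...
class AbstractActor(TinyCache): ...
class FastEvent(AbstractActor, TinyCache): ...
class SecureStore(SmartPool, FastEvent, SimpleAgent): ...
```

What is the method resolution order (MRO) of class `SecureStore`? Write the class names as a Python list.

[SecureStore, SmartPool, FastEvent, AbstractActor, TinyCache, FastTask, SimpleAgent, object]

L[SecureStore] = SecureStore + merge(L[SmartPool], L[FastEvent], L[SimpleAgent], [SmartPool FastEvent SimpleAgent])
  take SmartPool:  [SmartPool FastTask object] + [FastEvent AbstractActor TinyCache FastTask object] + [SimpleAgent object] + [SmartPool FastEvent SimpleAgent]
  take FastEvent:  [FastTask object] + [FastEvent AbstractActor TinyCache FastTask object] + [SimpleAgent object] + [FastEvent SimpleAgent]
  take AbstractActor:  [FastTask object] + [AbstractActor TinyCache FastTask object] + [SimpleAgent object] + [SimpleAgent]
  take TinyCache:  [FastTask object] + [TinyCache FastTask object] + [SimpleAgent object] + [SimpleAgent]
  take FastTask:  [FastTask object] + [FastTask object] + [SimpleAgent object] + [SimpleAgent]
  take SimpleAgent:  [object] + [object] + [SimpleAgent object] + [SimpleAgent]
  take object:  [object] + [object] + [object]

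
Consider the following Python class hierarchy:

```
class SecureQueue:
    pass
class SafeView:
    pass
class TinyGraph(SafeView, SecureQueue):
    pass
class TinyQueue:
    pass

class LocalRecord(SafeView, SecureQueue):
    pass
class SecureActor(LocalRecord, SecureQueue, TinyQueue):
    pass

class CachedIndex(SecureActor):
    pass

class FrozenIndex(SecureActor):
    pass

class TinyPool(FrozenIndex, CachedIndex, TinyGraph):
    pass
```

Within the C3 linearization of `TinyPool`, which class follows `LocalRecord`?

TinyGraph

L[TinyPool] = TinyPool + merge(L[FrozenIndex], L[CachedIndex], L[TinyGraph], [FrozenIndex CachedIndex TinyGraph])
  take FrozenIndex:  [FrozenIndex SecureActor LocalRecord SafeView SecureQueue TinyQueue object] + [CachedIndex SecureActor LocalRecord SafeView SecureQueue TinyQueue object] + [TinyGraph SafeView SecureQueue object] + [FrozenIndex CachedIndex TinyGraph]
  take CachedIndex:  [SecureActor LocalRecord SafeView SecureQueue TinyQueue object] + [CachedIndex SecureActor LocalRecord SafeView SecureQueue TinyQueue object] + [TinyGraph SafeView SecureQueue object] + [CachedIndex TinyGraph]
  take SecureActor:  [SecureActor LocalRecord SafeView SecureQueue TinyQueue object] + [SecureActor LocalRecord SafeView SecureQueue TinyQueue object] + [TinyGraph SafeView SecureQueue object] + [TinyGraph]
  take LocalRecord:  [LocalRecord SafeView SecureQueue TinyQueue object] + [LocalRecord SafeView SecureQueue TinyQueue object] + [TinyGraph SafeView SecureQueue object] + [TinyGraph]
  take TinyGraph:  [SafeView SecureQueue TinyQueue object] + [SafeView SecureQueue TinyQueue object] + [TinyGraph SafeView SecureQueue object] + [TinyGraph]
  take SafeView:  [SafeView SecureQueue TinyQueue object] + [SafeView SecureQueue TinyQueue object] + [SafeView SecureQueue object]
  take SecureQueue:  [SecureQueue TinyQueue object] + [SecureQueue TinyQueue object] + [SecureQueue object]
  take TinyQueue:  [TinyQueue object] + [TinyQueue object] + [object]
  take object:  [object] + [object] + [object]
MRO: TinyPool FrozenIndex CachedIndex SecureActor LocalRecord TinyGraph SafeView SecureQueue TinyQueue object
LocalRecord is at position 4; next is TinyGraph.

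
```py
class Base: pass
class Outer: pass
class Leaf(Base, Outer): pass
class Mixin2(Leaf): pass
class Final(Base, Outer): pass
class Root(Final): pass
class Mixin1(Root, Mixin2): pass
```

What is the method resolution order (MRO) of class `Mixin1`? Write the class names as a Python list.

L[Mixin1] = Mixin1 + merge(L[Root], L[Mixin2], [Root Mixin2])
  take Root:  [Root Final Base Outer object] + [Mixin2 Leaf Base Outer object] + [Root Mixin2]
  take Final:  [Final Base Outer object] + [Mixin2 Leaf Base Outer object] + [Mixin2]
  take Mixin2:  [Base Outer object] + [Mixin2 Leaf Base Outer object] + [Mixin2]
  take Leaf:  [Base Outer object] + [Leaf Base Outer object]
  take Base:  [Base Outer object] + [Base Outer object]
  take Outer:  [Outer object] + [Outer object]
  take object:  [object] + [object]

[Mixin1, Root, Final, Mixin2, Leaf, Base, Outer, object]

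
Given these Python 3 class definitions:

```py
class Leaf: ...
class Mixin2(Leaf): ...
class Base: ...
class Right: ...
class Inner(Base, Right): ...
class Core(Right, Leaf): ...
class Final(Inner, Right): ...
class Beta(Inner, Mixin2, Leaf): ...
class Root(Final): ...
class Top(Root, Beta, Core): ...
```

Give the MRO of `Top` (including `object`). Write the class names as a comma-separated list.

Top, Root, Final, Beta, Inner, Base, Core, Right, Mixin2, Leaf, object

L[Top] = Top + merge(L[Root], L[Beta], L[Core], [Root Beta Core])
  take Root:  [Root Final Inner Base Right object] + [Beta Inner Base Right Mixin2 Leaf object] + [Core Right Leaf object] + [Root Beta Core]
  take Final:  [Final Inner Base Right object] + [Beta Inner Base Right Mixin2 Leaf object] + [Core Right Leaf object] + [Beta Core]
  take Beta:  [Inner Base Right object] + [Beta Inner Base Right Mixin2 Leaf object] + [Core Right Leaf object] + [Beta Core]
  take Inner:  [Inner Base Right object] + [Inner Base Right Mixin2 Leaf object] + [Core Right Leaf object] + [Core]
  take Base:  [Base Right object] + [Base Right Mixin2 Leaf object] + [Core Right Leaf object] + [Core]
  take Core:  [Right object] + [Right Mixin2 Leaf object] + [Core Right Leaf object] + [Core]
  take Right:  [Right object] + [Right Mixin2 Leaf object] + [Right Leaf object]
  take Mixin2:  [object] + [Mixin2 Leaf object] + [Leaf object]
  take Leaf:  [object] + [Leaf object] + [Leaf object]
  take object:  [object] + [object] + [object]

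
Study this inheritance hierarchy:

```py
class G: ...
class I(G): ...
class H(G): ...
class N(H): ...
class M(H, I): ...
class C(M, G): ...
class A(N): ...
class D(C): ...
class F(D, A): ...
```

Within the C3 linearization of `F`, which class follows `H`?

I

L[F] = F + merge(L[D], L[A], [D A])
  take D:  [D C M H I G object] + [A N H G object] + [D A]
  take C:  [C M H I G object] + [A N H G object] + [A]
  take M:  [M H I G object] + [A N H G object] + [A]
  take A:  [H I G object] + [A N H G object] + [A]
  take N:  [H I G object] + [N H G object]
  take H:  [H I G object] + [H G object]
  take I:  [I G object] + [G object]
  take G:  [G object] + [G object]
  take object:  [object] + [object]
MRO: F D C M A N H I G object
H is at position 6; next is I.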